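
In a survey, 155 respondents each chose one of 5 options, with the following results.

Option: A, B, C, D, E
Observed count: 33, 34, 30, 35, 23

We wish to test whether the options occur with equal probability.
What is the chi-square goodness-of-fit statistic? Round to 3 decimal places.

3.032

Expected count for each of the 5 categories: 155/5 = 31.
χ² = (33−31)²/31 + (34−31)²/31 + (30−31)²/31 + (35−31)²/31 + (23−31)²/31
   = 0.1290 + 0.2903 + 0.0323 + 0.5161 + 2.0645
Sum = 3.032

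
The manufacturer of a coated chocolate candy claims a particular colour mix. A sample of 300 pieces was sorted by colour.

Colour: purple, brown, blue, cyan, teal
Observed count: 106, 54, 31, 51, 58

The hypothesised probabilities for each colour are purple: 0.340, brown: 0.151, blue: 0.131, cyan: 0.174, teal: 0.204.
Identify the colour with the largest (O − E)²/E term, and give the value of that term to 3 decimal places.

blue, 1.753

Expected counts E_i = n·p_i: 300×0.340 = 102, 300×0.151 = 45.3, 300×0.131 = 39.3, 300×0.174 = 52.2, 300×0.204 = 61.2.
χ² = (106−102)²/102 + (54−45.3)²/45.3 + (31−39.3)²/39.3 + (51−52.2)²/52.2 + (58−61.2)²/61.2
   = 0.1569 + 1.6709 + 1.7529 + 0.0276 + 0.1673
The largest term is for blue: 1.753.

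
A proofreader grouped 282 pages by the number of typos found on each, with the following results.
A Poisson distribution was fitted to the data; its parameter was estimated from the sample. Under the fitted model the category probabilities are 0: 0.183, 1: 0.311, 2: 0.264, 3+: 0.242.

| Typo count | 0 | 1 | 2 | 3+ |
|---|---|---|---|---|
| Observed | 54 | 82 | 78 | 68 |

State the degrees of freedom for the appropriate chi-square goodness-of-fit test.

There are k = 4 categories and 1 parameter estimated from the data, so df = 4 − 1 − 1 = 2.

2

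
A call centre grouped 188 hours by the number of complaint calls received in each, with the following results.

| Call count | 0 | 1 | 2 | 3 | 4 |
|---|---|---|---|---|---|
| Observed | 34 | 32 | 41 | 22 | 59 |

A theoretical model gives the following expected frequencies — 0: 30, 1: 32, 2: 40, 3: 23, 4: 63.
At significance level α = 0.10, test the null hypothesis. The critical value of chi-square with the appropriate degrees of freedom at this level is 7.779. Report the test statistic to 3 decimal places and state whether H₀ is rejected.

cat         O        E   (O−E)²/E
0          34       30     0.5333
1          32       32     0.0000
2          41       40     0.0250
3          22       23     0.0435
4          59       63     0.2540
Sum = 0.856
df = 4. Since 0.856 < 7.779, we do not reject H₀.

0.856; do not reject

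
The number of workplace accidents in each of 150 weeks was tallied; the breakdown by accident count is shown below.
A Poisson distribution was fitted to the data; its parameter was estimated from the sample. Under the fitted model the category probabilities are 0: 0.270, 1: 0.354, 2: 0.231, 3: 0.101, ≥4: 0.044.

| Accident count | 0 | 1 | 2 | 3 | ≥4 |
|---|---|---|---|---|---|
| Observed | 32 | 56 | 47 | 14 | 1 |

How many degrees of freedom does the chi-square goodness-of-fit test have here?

3

There are k = 5 categories and 1 parameter estimated from the data, so df = 5 − 1 − 1 = 3.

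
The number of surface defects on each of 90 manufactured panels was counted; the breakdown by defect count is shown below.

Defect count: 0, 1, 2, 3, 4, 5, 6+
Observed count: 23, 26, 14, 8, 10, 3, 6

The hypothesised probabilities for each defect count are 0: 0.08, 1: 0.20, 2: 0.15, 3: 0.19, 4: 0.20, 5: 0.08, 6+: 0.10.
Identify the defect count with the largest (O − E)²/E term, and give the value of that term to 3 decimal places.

Expected counts E_i = n·p_i: 90×0.08 = 7.2, 90×0.20 = 18, 90×0.15 = 13.5, 90×0.19 = 17.1, 90×0.20 = 18, 90×0.08 = 7.2, 90×0.10 = 9.
cat         O        E   (O−E)²/E
0          23      7.2    34.6722
1          26       18     3.5556
2          14     13.5     0.0185
3           8     17.1     4.8427
4          10       18     3.5556
5           3      7.2     2.4500
6+          6        9     1.0000
The largest term is for 0: 34.672.

0, 34.672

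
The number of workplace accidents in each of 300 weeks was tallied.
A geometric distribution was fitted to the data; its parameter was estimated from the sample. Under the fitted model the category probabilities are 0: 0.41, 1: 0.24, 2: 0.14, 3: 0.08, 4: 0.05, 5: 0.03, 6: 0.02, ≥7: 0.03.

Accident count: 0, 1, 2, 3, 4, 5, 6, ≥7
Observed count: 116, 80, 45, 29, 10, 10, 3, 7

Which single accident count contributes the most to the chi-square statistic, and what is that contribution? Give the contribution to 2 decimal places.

Expected counts E_i = n·p_i: 300×0.41 = 123, 300×0.24 = 72, 300×0.14 = 42, 300×0.08 = 24, 300×0.05 = 15, 300×0.03 = 9, 300×0.02 = 6, 300×0.03 = 9.
cat         O        E   (O−E)²/E
0         116      123      0.398
1          80       72      0.889
2          45       42      0.214
3          29       24      1.042
4          10       15      1.667
5          10        9      0.111
6           3        6      1.500
≥7          7        9      0.444
The largest term is for 4: 1.67.

4, 1.67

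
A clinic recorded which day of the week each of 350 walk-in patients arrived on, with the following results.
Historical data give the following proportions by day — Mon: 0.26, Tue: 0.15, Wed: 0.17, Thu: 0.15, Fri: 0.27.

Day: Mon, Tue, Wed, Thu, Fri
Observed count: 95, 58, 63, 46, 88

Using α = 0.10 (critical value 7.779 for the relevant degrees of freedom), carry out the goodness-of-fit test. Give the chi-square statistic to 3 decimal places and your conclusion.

Expected counts E_i = n·p_i: 350×0.26 = 91, 350×0.15 = 52.5, 350×0.17 = 59.5, 350×0.15 = 52.5, 350×0.27 = 94.5.
χ² = (95−91)²/91 + (58−52.5)²/52.5 + (63−59.5)²/59.5 + (46−52.5)²/52.5 + (88−94.5)²/94.5
   = 0.1758 + 0.5762 + 0.2059 + 0.8048 + 0.4471
Sum = 2.210
df = 4. Since 2.210 < 7.779, we do not reject H₀.

2.210; do not reject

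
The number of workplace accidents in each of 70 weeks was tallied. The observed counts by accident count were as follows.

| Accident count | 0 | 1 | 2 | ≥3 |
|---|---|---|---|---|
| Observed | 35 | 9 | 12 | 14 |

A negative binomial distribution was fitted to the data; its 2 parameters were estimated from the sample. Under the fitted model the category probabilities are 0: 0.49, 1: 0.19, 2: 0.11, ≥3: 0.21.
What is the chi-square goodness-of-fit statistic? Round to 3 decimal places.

3.839

Expected counts E_i = n·p_i: 70×0.49 = 34.3, 70×0.19 = 13.3, 70×0.11 = 7.7, 70×0.21 = 14.7.
χ² = (35−34.3)²/34.3 + (9−13.3)²/13.3 + (12−7.7)²/7.7 + (14−14.7)²/14.7
   = 0.0143 + 1.3902 + 2.4013 + 0.0333
Sum = 3.839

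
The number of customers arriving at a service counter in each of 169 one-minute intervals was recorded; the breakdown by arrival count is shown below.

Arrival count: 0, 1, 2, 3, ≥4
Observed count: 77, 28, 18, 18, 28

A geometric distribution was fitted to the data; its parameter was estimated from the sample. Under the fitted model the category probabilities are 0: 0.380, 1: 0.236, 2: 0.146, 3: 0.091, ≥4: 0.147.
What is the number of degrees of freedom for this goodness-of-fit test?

There are k = 5 categories and 1 parameter estimated from the data, so df = 5 − 1 − 1 = 3.

3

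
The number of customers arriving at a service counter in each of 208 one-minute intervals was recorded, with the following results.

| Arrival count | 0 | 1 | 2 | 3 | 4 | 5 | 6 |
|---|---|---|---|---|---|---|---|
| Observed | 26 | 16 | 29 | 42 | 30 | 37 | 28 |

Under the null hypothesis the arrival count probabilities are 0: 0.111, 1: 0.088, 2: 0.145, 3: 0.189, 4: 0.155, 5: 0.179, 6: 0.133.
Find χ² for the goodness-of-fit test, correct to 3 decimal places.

1.047

Expected counts E_i = n·p_i: 208×0.111 = 23.088, 208×0.088 = 18.304, 208×0.145 = 30.16, 208×0.189 = 39.312, 208×0.155 = 32.24, 208×0.179 = 37.232, 208×0.133 = 27.664.
0: (26 − 23.088)²/23.088 = 8.479744/23.088 = 0.3673
1: (16 − 18.304)²/18.304 = 5.308416/18.304 = 0.2900
2: (29 − 30.16)²/30.16 = 1.3456/30.16 = 0.0446
3: (42 − 39.312)²/39.312 = 7.225344/39.312 = 0.1838
4: (30 − 32.24)²/32.24 = 5.0176/32.24 = 0.1556
5: (37 − 37.232)²/37.232 = 0.053824/37.232 = 0.0014
6: (28 − 27.664)²/27.664 = 0.112896/27.664 = 0.0041
Sum = 1.047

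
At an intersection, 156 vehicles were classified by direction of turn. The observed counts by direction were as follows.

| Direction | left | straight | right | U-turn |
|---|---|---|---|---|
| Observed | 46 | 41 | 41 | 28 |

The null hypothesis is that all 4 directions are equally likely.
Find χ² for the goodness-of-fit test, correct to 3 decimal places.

Under H₀ each category has probability 1/4, so each expected count is 156/4 = 39.
cat           O        E   (O−E)²/E
left         46       39     1.2564
straight     41       39     0.1026
right        41       39     0.1026
U-turn       28       39     3.1026
Sum = 4.564

4.564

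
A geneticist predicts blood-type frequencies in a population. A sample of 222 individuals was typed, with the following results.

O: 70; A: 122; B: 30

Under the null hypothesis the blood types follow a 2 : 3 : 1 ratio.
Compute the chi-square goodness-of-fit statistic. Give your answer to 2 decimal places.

Ratio total = 6. Expected counts: 222×2/6 = 74, 222×3/6 = 111, 222×1/6 = 37.
O: (70 − 74)²/74 = 16/74 = 0.216
A: (122 − 111)²/111 = 121/111 = 1.090
B: (30 − 37)²/37 = 49/37 = 1.324
Sum = 2.63

2.63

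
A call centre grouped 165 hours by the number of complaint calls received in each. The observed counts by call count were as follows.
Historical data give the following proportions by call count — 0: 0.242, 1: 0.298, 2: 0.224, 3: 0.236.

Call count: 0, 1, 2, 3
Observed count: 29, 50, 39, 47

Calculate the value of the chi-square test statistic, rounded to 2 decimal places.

Expected counts E_i = n·p_i: 165×0.242 = 39.93, 165×0.298 = 49.17, 165×0.224 = 36.96, 165×0.236 = 38.94.
cat         O        E   (O−E)²/E
0          29    39.93      2.992
1          50    49.17      0.014
2          39    36.96      0.113
3          47    38.94      1.668
Sum = 4.79

4.79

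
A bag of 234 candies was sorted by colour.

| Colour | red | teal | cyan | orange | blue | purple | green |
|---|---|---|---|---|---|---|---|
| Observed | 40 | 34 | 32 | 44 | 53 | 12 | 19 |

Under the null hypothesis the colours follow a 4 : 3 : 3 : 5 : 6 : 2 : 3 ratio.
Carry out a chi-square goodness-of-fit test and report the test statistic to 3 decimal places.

7.596

Ratio total = 26. Expected counts: 234×4/26 = 36, 234×3/26 = 27, 234×3/26 = 27, 234×5/26 = 45, 234×6/26 = 54, 234×2/26 = 18, 234×3/26 = 27.
χ² = (40−36)²/36 + (34−27)²/27 + (32−27)²/27 + (44−45)²/45 + (53−54)²/54 + (12−18)²/18 + (19−27)²/27
   = 0.4444 + 1.8148 + 0.9259 + 0.0222 + 0.0185 + 2.0000 + 2.3704
Sum = 7.596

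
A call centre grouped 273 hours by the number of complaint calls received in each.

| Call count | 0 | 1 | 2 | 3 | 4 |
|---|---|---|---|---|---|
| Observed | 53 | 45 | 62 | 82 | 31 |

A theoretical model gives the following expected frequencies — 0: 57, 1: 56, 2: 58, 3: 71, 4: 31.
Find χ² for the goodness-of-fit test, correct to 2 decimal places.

4.42

cat         O        E   (O−E)²/E
0          53       57      0.281
1          45       56      2.161
2          62       58      0.276
3          82       71      1.704
4          31       31      0.000
Sum = 4.42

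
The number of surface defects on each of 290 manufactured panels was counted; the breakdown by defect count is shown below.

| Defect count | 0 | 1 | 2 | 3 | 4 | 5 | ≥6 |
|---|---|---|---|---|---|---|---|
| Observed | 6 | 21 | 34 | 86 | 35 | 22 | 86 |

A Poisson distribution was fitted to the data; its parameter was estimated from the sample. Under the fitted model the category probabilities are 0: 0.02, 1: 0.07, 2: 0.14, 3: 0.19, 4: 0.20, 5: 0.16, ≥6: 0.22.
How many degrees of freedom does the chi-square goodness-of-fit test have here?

There are k = 7 categories and 1 parameter estimated from the data, so df = 7 − 1 − 1 = 5.

5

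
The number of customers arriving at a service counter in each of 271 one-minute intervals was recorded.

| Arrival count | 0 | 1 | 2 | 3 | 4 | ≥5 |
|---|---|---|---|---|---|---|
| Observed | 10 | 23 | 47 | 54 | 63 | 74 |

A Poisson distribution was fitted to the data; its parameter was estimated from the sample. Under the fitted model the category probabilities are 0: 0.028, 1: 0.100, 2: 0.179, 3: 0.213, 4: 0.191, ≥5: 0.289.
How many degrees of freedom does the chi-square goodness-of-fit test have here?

4

There are k = 6 categories and 1 parameter estimated from the data, so df = 6 − 1 − 1 = 4.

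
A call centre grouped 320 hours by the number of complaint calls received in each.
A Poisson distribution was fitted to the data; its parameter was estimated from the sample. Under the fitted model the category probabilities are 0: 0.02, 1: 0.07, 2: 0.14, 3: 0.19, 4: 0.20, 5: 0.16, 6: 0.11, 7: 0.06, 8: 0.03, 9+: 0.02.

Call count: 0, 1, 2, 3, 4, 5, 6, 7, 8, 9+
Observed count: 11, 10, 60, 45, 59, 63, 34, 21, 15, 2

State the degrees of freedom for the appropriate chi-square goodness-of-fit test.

There are k = 10 categories and 1 parameter estimated from the data, so df = 10 − 1 − 1 = 8.

8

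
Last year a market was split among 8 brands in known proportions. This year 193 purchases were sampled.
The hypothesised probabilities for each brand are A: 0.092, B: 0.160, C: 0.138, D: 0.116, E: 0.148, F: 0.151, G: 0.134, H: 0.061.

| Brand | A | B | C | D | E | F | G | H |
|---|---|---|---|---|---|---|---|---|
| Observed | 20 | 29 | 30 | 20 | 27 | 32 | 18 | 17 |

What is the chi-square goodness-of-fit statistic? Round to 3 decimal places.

6.155

Expected counts E_i = n·p_i: 193×0.092 = 17.756, 193×0.160 = 30.88, 193×0.138 = 26.634, 193×0.116 = 22.388, 193×0.148 = 28.564, 193×0.151 = 29.143, 193×0.134 = 25.862, 193×0.061 = 11.773.
A: (20 − 17.756)²/17.756 = 5.035536/17.756 = 0.2836
B: (29 − 30.88)²/30.88 = 3.5344/30.88 = 0.1145
C: (30 − 26.634)²/26.634 = 11.329956/26.634 = 0.4254
D: (20 − 22.388)²/22.388 = 5.702544/22.388 = 0.2547
E: (27 − 28.564)²/28.564 = 2.446096/28.564 = 0.0856
F: (32 − 29.143)²/29.143 = 8.162449/29.143 = 0.2801
G: (18 − 25.862)²/25.862 = 61.811044/25.862 = 2.3900
H: (17 − 11.773)²/11.773 = 27.321529/11.773 = 2.3207
Sum = 6.155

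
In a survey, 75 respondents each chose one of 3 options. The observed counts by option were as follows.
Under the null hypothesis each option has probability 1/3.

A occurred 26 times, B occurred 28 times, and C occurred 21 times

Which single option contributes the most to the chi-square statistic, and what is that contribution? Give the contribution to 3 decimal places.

Expected count for each of the 3 categories: 75/3 = 25.
χ² = (26−25)²/25 + (28−25)²/25 + (21−25)²/25
   = 0.0400 + 0.3600 + 0.6400
The largest term is for C: 0.640.

C, 0.640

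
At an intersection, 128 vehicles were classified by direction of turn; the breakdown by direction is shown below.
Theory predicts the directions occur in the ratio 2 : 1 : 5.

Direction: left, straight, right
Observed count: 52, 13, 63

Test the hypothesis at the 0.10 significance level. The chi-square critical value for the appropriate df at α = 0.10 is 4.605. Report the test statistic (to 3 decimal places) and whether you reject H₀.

Ratio total = 8. Expected counts: 128×2/8 = 32, 128×1/8 = 16, 128×5/8 = 80.
left: (52 − 32)²/32 = 400/32 = 12.5000
straight: (13 − 16)²/16 = 9/16 = 0.5625
right: (63 − 80)²/80 = 289/80 = 3.6125
Sum = 16.675
df = 2. Since 16.675 > 4.605, we reject H₀.

16.675; reject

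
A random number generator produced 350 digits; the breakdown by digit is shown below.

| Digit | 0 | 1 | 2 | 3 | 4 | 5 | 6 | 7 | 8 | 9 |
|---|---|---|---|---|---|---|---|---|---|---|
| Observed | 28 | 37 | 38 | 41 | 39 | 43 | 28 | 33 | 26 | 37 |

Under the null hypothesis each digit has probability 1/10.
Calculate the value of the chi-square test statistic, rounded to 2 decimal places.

9.03

Under H₀ each category has probability 1/10, so each expected count is 350/10 = 35.
χ² = (28−35)²/35 + (37−35)²/35 + (38−35)²/35 + (41−35)²/35 + (39−35)²/35 + (43−35)²/35 + (28−35)²/35 + (33−35)²/35 + (26−35)²/35 + (37−35)²/35
   = 1.400 + 0.114 + 0.257 + 1.029 + 0.457 + 1.829 + 1.400 + 0.114 + 2.314 + 0.114
Sum = 9.03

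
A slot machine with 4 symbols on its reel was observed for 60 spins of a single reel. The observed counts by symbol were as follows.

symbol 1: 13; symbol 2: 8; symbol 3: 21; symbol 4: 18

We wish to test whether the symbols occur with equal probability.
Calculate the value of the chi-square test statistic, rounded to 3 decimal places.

6.533

Expected count for each of the 4 categories: 60/4 = 15.
χ² = (13−15)²/15 + (8−15)²/15 + (21−15)²/15 + (18−15)²/15
   = 0.2667 + 3.2667 + 2.4000 + 0.6000
Sum = 6.533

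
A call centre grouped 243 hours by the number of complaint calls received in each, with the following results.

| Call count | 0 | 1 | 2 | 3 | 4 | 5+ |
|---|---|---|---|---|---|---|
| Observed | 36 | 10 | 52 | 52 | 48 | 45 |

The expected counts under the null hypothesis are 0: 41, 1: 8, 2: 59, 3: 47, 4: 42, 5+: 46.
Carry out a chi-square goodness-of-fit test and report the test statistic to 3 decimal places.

3.351

0: (36 − 41)²/41 = 25/41 = 0.6098
1: (10 − 8)²/8 = 4/8 = 0.5000
2: (52 − 59)²/59 = 49/59 = 0.8305
3: (52 − 47)²/47 = 25/47 = 0.5319
4: (48 − 42)²/42 = 36/42 = 0.8571
5+: (45 − 46)²/46 = 1/46 = 0.0217
Sum = 3.351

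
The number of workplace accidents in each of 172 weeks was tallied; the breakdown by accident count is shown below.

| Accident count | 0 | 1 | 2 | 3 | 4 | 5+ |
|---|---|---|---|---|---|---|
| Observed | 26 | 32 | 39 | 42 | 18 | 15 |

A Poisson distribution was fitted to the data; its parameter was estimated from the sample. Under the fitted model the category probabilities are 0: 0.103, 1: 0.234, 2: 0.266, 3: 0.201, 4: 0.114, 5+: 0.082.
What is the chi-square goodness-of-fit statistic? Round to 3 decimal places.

Expected counts E_i = n·p_i: 172×0.103 = 17.716, 172×0.234 = 40.248, 172×0.266 = 45.752, 172×0.201 = 34.572, 172×0.114 = 19.608, 172×0.082 = 14.104.
cat         O        E   (O−E)²/E
0          26   17.716     3.8736
1          32   40.248     1.6903
2          39   45.752     0.9964
3          42   34.572     1.5960
4          18   19.608     0.1319
5+         15   14.104     0.0569
Sum = 8.345

8.345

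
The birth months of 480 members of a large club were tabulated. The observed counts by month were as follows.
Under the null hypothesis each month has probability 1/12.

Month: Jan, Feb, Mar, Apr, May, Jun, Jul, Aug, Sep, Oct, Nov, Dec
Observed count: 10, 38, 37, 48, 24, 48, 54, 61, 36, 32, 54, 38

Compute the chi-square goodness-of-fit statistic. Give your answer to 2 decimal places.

Under H₀ each category has probability 1/12, so each expected count is 480/12 = 40.
Jan: (10 − 40)²/40 = 900/40 = 22.500
Feb: (38 − 40)²/40 = 4/40 = 0.100
Mar: (37 − 40)²/40 = 9/40 = 0.225
Apr: (48 − 40)²/40 = 64/40 = 1.600
May: (24 − 40)²/40 = 256/40 = 6.400
Jun: (48 − 40)²/40 = 64/40 = 1.600
Jul: (54 − 40)²/40 = 196/40 = 4.900
Aug: (61 − 40)²/40 = 441/40 = 11.025
Sep: (36 − 40)²/40 = 16/40 = 0.400
Oct: (32 − 40)²/40 = 64/40 = 1.600
Nov: (54 − 40)²/40 = 196/40 = 4.900
Dec: (38 − 40)²/40 = 4/40 = 0.100
Sum = 55.35

55.35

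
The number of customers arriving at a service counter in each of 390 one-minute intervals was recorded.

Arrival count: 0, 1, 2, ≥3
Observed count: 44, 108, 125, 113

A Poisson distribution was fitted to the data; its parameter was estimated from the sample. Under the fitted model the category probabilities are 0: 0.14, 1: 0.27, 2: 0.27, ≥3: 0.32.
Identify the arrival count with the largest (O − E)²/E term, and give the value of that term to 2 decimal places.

Expected counts E_i = n·p_i: 390×0.14 = 54.6, 390×0.27 = 105.3, 390×0.27 = 105.3, 390×0.32 = 124.8.
0: (44 − 54.6)²/54.6 = 112.36/54.6 = 2.058
1: (108 − 105.3)²/105.3 = 7.29/105.3 = 0.069
2: (125 − 105.3)²/105.3 = 388.09/105.3 = 3.686
≥3: (113 − 124.8)²/124.8 = 139.24/124.8 = 1.116
The largest term is for 2: 3.69.

2, 3.69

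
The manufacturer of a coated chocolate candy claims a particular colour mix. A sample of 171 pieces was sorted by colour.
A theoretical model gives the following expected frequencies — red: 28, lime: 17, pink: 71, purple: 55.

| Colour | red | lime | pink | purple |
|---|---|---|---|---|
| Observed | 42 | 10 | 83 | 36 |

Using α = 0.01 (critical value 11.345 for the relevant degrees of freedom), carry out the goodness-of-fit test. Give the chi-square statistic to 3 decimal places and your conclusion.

18.474; reject

cat         O        E   (O−E)²/E
red        42       28     7.0000
lime       10       17     2.8824
pink       83       71     2.0282
purple     36       55     6.5636
Sum = 18.474
df = 3. Since 18.474 > 11.345, we reject H₀.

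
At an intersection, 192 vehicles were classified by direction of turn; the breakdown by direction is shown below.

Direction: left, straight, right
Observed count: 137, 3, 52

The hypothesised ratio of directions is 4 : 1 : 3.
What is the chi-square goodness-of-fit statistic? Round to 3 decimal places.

41.441

Ratio total = 8. Expected counts: 192×4/8 = 96, 192×1/8 = 24, 192×3/8 = 72.
left: (137 − 96)²/96 = 1681/96 = 17.5104
straight: (3 − 24)²/24 = 441/24 = 18.3750
right: (52 − 72)²/72 = 400/72 = 5.5556
Sum = 41.441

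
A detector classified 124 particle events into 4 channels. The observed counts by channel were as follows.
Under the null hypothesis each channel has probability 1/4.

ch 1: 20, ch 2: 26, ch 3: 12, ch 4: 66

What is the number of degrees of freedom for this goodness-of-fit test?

3

There are k = 4 categories and no parameters were estimated from the data, so df = 4 − 1 = 3.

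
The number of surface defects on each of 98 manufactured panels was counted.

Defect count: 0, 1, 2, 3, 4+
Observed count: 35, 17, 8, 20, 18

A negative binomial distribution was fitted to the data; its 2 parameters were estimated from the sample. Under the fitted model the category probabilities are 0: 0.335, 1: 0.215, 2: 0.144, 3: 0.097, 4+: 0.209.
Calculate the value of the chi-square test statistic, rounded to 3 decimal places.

Expected counts E_i = n·p_i: 98×0.335 = 32.83, 98×0.215 = 21.07, 98×0.144 = 14.112, 98×0.097 = 9.506, 98×0.209 = 20.482.
cat         O        E   (O−E)²/E
0          35    32.83     0.1434
1          17    21.07     0.7862
2           8   14.112     2.6471
3          20    9.506    11.5847
4+         18   20.482     0.3008
Sum = 15.462

15.462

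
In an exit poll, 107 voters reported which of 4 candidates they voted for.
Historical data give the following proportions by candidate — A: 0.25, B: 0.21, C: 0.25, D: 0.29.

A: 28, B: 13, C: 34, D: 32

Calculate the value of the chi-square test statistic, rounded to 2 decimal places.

6.04

Expected counts E_i = n·p_i: 107×0.25 = 26.75, 107×0.21 = 22.47, 107×0.25 = 26.75, 107×0.29 = 31.03.
cat         O        E   (O−E)²/E
A          28    26.75      0.058
B          13    22.47      3.991
C          34    26.75      1.965
D          32    31.03      0.030
Sum = 6.04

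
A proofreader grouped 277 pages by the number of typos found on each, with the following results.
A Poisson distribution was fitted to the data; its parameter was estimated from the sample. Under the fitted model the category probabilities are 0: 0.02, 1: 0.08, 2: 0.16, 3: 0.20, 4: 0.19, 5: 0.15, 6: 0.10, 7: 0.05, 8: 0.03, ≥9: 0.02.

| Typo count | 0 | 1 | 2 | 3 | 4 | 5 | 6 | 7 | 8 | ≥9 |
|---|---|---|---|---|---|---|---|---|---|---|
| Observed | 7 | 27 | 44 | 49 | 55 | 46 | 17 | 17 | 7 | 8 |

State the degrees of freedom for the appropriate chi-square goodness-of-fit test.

8

There are k = 10 categories and 1 parameter estimated from the data, so df = 10 − 1 − 1 = 8.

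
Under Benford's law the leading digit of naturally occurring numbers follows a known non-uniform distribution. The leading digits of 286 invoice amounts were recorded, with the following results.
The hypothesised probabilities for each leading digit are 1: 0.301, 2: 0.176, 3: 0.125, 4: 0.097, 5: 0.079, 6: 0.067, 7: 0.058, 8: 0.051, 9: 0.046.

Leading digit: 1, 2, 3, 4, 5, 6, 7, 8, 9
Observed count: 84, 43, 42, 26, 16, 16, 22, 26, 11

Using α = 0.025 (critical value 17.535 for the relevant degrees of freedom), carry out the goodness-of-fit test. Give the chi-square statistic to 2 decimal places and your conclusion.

15.82; do not reject

Expected counts E_i = n·p_i: 286×0.301 = 86.086, 286×0.176 = 50.336, 286×0.125 = 35.75, 286×0.097 = 27.742, 286×0.079 = 22.594, 286×0.067 = 19.162, 286×0.058 = 16.588, 286×0.051 = 14.586, 286×0.046 = 13.156.
1: (84 − 86.086)²/86.086 = 4.351396/86.086 = 0.051
2: (43 − 50.336)²/50.336 = 53.816896/50.336 = 1.069
3: (42 − 35.75)²/35.75 = 39.0625/35.75 = 1.093
4: (26 − 27.742)²/27.742 = 3.034564/27.742 = 0.109
5: (16 − 22.594)²/22.594 = 43.480836/22.594 = 1.924
6: (16 − 19.162)²/19.162 = 9.998244/19.162 = 0.522
7: (22 − 16.588)²/16.588 = 29.289744/16.588 = 1.766
8: (26 − 14.586)²/14.586 = 130.279396/14.586 = 8.932
9: (11 − 13.156)²/13.156 = 4.648336/13.156 = 0.353
Sum = 15.82
df = 8. Since 15.82 < 17.535, we do not reject H₀.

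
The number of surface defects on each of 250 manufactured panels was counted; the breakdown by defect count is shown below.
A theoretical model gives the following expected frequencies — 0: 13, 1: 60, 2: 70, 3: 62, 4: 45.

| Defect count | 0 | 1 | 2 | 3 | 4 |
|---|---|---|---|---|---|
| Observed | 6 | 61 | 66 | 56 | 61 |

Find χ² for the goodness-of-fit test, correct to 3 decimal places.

cat         O        E   (O−E)²/E
0           6       13     3.7692
1          61       60     0.0167
2          66       70     0.2286
3          56       62     0.5806
4          61       45     5.6889
Sum = 10.284

10.284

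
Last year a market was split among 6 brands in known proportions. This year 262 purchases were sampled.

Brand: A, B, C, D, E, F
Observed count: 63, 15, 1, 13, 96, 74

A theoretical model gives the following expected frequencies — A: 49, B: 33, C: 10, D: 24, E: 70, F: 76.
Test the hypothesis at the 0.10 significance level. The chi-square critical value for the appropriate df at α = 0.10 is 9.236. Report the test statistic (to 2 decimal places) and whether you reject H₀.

χ² = (63−49)²/49 + (15−33)²/33 + (1−10)²/10 + (13−24)²/24 + (96−70)²/70 + (74−76)²/76
   = 4.000 + 9.818 + 8.100 + 5.042 + 9.657 + 0.053
Sum = 36.67
df = 5. Since 36.67 > 9.236, we reject H₀.

36.67; reject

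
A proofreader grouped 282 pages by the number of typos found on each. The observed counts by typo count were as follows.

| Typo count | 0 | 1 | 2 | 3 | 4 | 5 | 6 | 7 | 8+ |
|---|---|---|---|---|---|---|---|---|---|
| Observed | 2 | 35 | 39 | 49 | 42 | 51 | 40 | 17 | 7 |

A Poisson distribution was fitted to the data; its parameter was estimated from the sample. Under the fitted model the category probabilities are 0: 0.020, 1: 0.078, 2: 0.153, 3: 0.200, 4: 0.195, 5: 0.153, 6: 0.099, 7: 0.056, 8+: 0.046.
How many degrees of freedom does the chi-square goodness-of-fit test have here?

There are k = 9 categories and 1 parameter estimated from the data, so df = 9 − 1 − 1 = 7.

7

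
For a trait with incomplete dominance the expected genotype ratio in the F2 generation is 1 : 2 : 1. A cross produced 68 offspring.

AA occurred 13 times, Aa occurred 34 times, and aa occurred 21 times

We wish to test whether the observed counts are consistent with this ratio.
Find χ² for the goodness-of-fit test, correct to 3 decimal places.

Ratio total = 4. Expected counts: 68×1/4 = 17, 68×2/4 = 34, 68×1/4 = 17.
χ² = (13−17)²/17 + (34−34)²/34 + (21−17)²/17
   = 0.9412 + 0.0000 + 0.9412
Sum = 1.882

1.882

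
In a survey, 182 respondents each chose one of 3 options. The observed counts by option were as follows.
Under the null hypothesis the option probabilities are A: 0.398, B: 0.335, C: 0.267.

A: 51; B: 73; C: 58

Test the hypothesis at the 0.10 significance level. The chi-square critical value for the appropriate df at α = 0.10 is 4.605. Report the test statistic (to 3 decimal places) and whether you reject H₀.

10.538; reject

Expected counts E_i = n·p_i: 182×0.398 = 72.436, 182×0.335 = 60.97, 182×0.267 = 48.594.
cat         O        E   (O−E)²/E
A          51   72.436     6.3436
B          73    60.97     2.3736
C          58   48.594     1.8207
Sum = 10.538
df = 2. Since 10.538 > 4.605, we reject H₀.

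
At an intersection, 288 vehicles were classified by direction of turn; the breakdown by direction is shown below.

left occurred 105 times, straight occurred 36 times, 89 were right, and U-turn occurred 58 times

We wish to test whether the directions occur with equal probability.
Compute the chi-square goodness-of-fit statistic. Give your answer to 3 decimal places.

Expected count for each of the 4 categories: 288/4 = 72.
left: (105 − 72)²/72 = 1089/72 = 15.1250
straight: (36 − 72)²/72 = 1296/72 = 18.0000
right: (89 − 72)²/72 = 289/72 = 4.0139
U-turn: (58 − 72)²/72 = 196/72 = 2.7222
Sum = 39.861

39.861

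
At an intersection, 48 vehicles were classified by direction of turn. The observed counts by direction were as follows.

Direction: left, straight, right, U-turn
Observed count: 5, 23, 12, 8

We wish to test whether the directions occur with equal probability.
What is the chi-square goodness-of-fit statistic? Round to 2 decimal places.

15.50

Under H₀ each category has probability 1/4, so each expected count is 48/4 = 12.
left: (5 − 12)²/12 = 49/12 = 4.083
straight: (23 − 12)²/12 = 121/12 = 10.083
right: (12 − 12)²/12 = 0/12 = 0.000
U-turn: (8 − 12)²/12 = 16/12 = 1.333
Sum = 15.50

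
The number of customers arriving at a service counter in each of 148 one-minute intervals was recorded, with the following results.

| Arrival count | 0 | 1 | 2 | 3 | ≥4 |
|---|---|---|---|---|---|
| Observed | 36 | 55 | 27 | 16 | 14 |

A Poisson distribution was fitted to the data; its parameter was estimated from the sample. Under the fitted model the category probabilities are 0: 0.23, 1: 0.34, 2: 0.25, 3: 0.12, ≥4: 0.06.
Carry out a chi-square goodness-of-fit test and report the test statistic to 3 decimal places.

6.377

Expected counts E_i = n·p_i: 148×0.23 = 34.04, 148×0.34 = 50.32, 148×0.25 = 37, 148×0.12 = 17.76, 148×0.06 = 8.88.
cat         O        E   (O−E)²/E
0          36    34.04     0.1129
1          55    50.32     0.4353
2          27       37     2.7027
3          16    17.76     0.1744
≥4         14     8.88     2.9521
Sum = 6.377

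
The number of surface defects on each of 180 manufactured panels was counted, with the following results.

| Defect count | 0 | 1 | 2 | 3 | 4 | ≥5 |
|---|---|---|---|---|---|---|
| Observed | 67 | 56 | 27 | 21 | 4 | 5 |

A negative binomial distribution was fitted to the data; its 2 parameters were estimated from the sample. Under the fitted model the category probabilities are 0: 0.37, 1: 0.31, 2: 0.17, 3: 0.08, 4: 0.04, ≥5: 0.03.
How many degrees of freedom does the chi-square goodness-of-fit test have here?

3

There are k = 6 categories and 2 parameters estimated from the data, so df = 6 − 1 − 2 = 3.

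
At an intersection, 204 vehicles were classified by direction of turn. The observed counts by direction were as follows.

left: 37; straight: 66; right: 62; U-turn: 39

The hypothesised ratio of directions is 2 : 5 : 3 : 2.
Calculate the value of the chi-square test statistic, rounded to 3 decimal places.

7.620

Ratio total = 12. Expected counts: 204×2/12 = 34, 204×5/12 = 85, 204×3/12 = 51, 204×2/12 = 34.
χ² = (37−34)²/34 + (66−85)²/85 + (62−51)²/51 + (39−34)²/34
   = 0.2647 + 4.2471 + 2.3725 + 0.7353
Sum = 7.620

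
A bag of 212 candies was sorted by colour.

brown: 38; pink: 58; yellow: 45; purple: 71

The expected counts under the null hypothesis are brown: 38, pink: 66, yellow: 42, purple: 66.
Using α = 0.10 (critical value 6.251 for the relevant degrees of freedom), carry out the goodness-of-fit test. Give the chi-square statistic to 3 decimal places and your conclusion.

cat         O        E   (O−E)²/E
brown      38       38     0.0000
pink       58       66     0.9697
yellow     45       42     0.2143
purple     71       66     0.3788
Sum = 1.563
df = 3. Since 1.563 < 6.251, we do not reject H₀.

1.563; do not reject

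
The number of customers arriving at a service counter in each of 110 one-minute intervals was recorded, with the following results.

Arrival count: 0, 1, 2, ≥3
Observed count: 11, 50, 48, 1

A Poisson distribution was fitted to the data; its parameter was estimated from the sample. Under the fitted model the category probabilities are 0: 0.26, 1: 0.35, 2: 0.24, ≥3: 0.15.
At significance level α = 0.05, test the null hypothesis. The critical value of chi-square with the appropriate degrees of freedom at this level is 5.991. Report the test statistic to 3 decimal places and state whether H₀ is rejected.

Expected counts E_i = n·p_i: 110×0.26 = 28.6, 110×0.35 = 38.5, 110×0.24 = 26.4, 110×0.15 = 16.5.
0: (11 − 28.6)²/28.6 = 309.76/28.6 = 10.8308
1: (50 − 38.5)²/38.5 = 132.25/38.5 = 3.4351
2: (48 − 26.4)²/26.4 = 466.56/26.4 = 17.6727
≥3: (1 − 16.5)²/16.5 = 240.25/16.5 = 14.5606
Sum = 46.499
df = 2. Since 46.499 > 5.991, we reject H₀.

46.499; reject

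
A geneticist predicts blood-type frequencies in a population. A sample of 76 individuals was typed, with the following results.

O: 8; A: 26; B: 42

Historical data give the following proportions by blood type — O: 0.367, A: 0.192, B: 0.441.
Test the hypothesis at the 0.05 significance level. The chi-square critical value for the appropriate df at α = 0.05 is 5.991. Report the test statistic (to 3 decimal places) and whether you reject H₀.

Expected counts E_i = n·p_i: 76×0.367 = 27.892, 76×0.192 = 14.592, 76×0.441 = 33.516.
χ² = (8−27.892)²/27.892 + (26−14.592)²/14.592 + (42−33.516)²/33.516
   = 14.1866 + 8.9188 + 2.1476
Sum = 25.253
df = 2. Since 25.253 > 5.991, we reject H₀.

25.253; reject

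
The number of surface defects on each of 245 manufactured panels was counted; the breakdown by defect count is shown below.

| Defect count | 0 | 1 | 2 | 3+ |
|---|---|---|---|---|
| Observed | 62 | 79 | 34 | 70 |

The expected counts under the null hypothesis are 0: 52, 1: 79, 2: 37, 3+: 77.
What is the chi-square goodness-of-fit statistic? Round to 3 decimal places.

χ² = (62−52)²/52 + (79−79)²/79 + (34−37)²/37 + (70−77)²/77
   = 1.9231 + 0.0000 + 0.2432 + 0.6364
Sum = 2.803

2.803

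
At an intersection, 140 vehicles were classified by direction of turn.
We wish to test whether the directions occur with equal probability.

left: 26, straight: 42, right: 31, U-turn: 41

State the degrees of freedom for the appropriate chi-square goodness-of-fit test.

3

There are k = 4 categories and no parameters were estimated from the data, so df = 4 − 1 = 3.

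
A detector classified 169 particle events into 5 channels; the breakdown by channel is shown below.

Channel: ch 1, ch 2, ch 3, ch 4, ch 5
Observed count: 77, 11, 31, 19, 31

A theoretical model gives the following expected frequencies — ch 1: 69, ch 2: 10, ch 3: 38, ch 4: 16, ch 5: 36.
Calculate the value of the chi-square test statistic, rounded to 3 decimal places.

3.574

χ² = (77−69)²/69 + (11−10)²/10 + (31−38)²/38 + (19−16)²/16 + (31−36)²/36
   = 0.9275 + 0.1000 + 1.2895 + 0.5625 + 0.6944
Sum = 3.574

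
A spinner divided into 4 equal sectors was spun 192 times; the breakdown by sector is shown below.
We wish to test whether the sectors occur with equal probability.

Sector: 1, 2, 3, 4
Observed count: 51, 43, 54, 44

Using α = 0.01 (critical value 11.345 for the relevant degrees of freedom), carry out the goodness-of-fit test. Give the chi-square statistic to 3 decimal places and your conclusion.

Under H₀ each category has probability 1/4, so each expected count is 192/4 = 48.
χ² = (51−48)²/48 + (43−48)²/48 + (54−48)²/48 + (44−48)²/48
   = 0.1875 + 0.5208 + 0.7500 + 0.3333
Sum = 1.792
df = 3. Since 1.792 < 11.345, we do not reject H₀.

1.792; do not reject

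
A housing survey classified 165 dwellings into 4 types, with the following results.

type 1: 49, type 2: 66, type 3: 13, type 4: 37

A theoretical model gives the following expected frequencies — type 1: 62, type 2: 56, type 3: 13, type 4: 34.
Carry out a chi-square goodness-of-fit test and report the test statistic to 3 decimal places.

χ² = (49−62)²/62 + (66−56)²/56 + (13−13)²/13 + (37−34)²/34
   = 2.7258 + 1.7857 + 0.0000 + 0.2647
Sum = 4.776

4.776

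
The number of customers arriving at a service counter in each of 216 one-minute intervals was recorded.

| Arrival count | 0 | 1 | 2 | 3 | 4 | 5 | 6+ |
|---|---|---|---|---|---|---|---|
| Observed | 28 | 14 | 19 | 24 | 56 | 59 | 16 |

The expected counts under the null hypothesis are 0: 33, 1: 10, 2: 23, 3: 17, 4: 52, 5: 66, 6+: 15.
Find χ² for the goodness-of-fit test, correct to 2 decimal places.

0: (28 − 33)²/33 = 25/33 = 0.758
1: (14 − 10)²/10 = 16/10 = 1.600
2: (19 − 23)²/23 = 16/23 = 0.696
3: (24 − 17)²/17 = 49/17 = 2.882
4: (56 − 52)²/52 = 16/52 = 0.308
5: (59 − 66)²/66 = 49/66 = 0.742
6+: (16 − 15)²/15 = 1/15 = 0.067
Sum = 7.05

7.05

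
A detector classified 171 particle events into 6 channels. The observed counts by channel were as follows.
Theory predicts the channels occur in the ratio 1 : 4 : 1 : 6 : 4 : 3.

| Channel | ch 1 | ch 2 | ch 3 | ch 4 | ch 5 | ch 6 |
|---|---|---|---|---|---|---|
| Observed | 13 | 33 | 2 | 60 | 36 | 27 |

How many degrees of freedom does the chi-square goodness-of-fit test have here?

5

There are k = 6 categories and no parameters were estimated from the data, so df = 6 − 1 = 5.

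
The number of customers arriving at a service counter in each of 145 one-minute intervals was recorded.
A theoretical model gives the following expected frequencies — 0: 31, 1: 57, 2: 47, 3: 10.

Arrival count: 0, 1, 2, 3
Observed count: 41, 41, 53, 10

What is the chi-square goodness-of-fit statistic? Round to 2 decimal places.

χ² = (41−31)²/31 + (41−57)²/57 + (53−47)²/47 + (10−10)²/10
   = 3.226 + 4.491 + 0.766 + 0.000
Sum = 8.48

8.48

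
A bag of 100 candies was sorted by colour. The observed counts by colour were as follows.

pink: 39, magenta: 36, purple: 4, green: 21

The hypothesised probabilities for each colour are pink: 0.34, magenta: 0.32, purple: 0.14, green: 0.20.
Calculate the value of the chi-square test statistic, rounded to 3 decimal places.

8.428

Expected counts E_i = n·p_i: 100×0.34 = 34, 100×0.32 = 32, 100×0.14 = 14, 100×0.20 = 20.
pink: (39 − 34)²/34 = 25/34 = 0.7353
magenta: (36 − 32)²/32 = 16/32 = 0.5000
purple: (4 − 14)²/14 = 100/14 = 7.1429
green: (21 − 20)²/20 = 1/20 = 0.0500
Sum = 8.428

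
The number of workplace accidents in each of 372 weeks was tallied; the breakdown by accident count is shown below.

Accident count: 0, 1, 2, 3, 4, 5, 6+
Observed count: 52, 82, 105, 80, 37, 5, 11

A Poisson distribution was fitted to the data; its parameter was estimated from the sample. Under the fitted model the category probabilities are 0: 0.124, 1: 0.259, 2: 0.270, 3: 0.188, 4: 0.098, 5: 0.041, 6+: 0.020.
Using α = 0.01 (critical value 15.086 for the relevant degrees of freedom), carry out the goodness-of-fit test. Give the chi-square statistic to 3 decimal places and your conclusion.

Expected counts E_i = n·p_i: 372×0.124 = 46.128, 372×0.259 = 96.348, 372×0.270 = 100.44, 372×0.188 = 69.936, 372×0.098 = 36.456, 372×0.041 = 15.252, 372×0.020 = 7.44.
0: (52 − 46.128)²/46.128 = 34.480384/46.128 = 0.7475
1: (82 − 96.348)²/96.348 = 205.865104/96.348 = 2.1367
2: (105 − 100.44)²/100.44 = 20.7936/100.44 = 0.2070
3: (80 − 69.936)²/69.936 = 101.284096/69.936 = 1.4482
4: (37 − 36.456)²/36.456 = 0.295936/36.456 = 0.0081
5: (5 − 15.252)²/15.252 = 105.103504/15.252 = 6.8911
6+: (11 − 7.44)²/7.44 = 12.6736/7.44 = 1.7034
Sum = 13.142
df = 5. Since 13.142 < 15.086, we do not reject H₀.

13.142; do not reject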